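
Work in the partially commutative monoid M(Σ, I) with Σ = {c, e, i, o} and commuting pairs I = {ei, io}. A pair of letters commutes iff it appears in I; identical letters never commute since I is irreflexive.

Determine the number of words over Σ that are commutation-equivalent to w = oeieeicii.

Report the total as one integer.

#0=o has no predecessor
#1=e depends on [0:o]
#2=i has no predecessor
#3=e depends on [1:e]
#4=e depends on [3:e]
#5=i depends on [2:i]
#6=c depends on [4:e, 5:i]
#7=i depends on [6:c]
#8=i depends on [7:i]
sources: [0:o, 2:i]
N(rest) = Σ N(rest − s) over sources s of rest; N(one piece) = 1:
  size 1 → [8]=1
  size 2 → [7,8]=1
  size 3 → [6,7,8]=1
  size 4 → [4,6,7,8]=1  [5,6,7,8]=1
  size 5 → [2,5,6,7,8]=1  [3,4,6,7,8]=1  [4,5,6,7,8]=2
  size 6 → [1,3,4,6,7,8]=1  [2,4,5,6,7,8]=3  [3,4,5,6,7,8]=3
  size 7 → [0,1,3,4,6,7,8]=1  [1,3,4,5,6,7,8]=4  [2,3,4,5,6,7,8]=6
  first=0(o) contributes 10
  first=2(i) contributes 5
|[w]| = 15

15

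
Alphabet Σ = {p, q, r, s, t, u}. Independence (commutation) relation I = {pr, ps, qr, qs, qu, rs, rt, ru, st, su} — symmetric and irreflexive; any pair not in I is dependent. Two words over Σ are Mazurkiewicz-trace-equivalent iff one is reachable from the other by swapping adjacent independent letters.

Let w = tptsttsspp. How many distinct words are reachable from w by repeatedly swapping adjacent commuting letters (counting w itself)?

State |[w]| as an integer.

#0=t has no predecessor
#1=p depends on [0:t]
#2=t depends on [1:p]
#3=s has no predecessor
#4=t depends on [2:t]
#5=t depends on [4:t]
#6=s depends on [3:s]
#7=s depends on [6:s]
#8=p depends on [5:t]
#9=p depends on [8:p]
sources: [0:t, 3:s]
N(rest) = Σ N(rest − s) over sources s of rest; N(one piece) = 1:
  size 1 → [7]=1  [9]=1
  size 2 → [6,7]=1  [7,9]=2  [8,9]=1
  size 3 → [3,6,7]=1  [5,8,9]=1  [6,7,9]=3  [7,8,9]=3
  size 4 → [3,6,7,9]=4  [4,5,8,9]=1  [5,7,8,9]=4  [6,7,8,9]=6
  size 5 → [2,4,5,8,9]=1  [3,6,7,8,9]=10  [4,5,7,8,9]=5  [5,6,7,8,9]=10
  size 6 → [1,2,4,5,8,9]=1  [2,4,5,7,8,9]=6  [3,5,6,7,8,9]=20  [4,5,6,7,8,9]=15
  size 7 → [0,1,2,4,5,8,9]=1  [1,2,4,5,7,8,9]=7  [2,4,5,6,7,8,9]=21  [3,4,5,6,7,8,9]=35
  size 8 → [0,1,2,4,5,7,8,9]=8  [1,2,4,5,6,7,8,9]=28  [2,3,4,5,6,7,8,9]=56
  first=0(t) contributes 84
  first=3(s) contributes 36
|[w]| = 120

120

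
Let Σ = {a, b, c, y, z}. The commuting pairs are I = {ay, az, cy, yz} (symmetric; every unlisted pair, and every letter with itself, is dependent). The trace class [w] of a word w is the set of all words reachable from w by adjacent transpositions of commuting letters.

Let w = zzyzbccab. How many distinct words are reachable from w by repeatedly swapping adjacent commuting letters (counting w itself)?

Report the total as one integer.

4

piece 0:z — minimal
piece 1:z rests on {0:z}
piece 2:y — minimal
piece 3:z rests on {1:z}
piece 4:b rests on {2:y, 3:z}
piece 5:c rests on {4:b}
piece 6:c rests on {5:c}
piece 7:a rests on {6:c}
piece 8:b rests on {7:a}
minimal pieces: {0:z, 2:y}
ways to finish when only these pieces remain (= sum over removing one remaining piece with nothing left below it):
  1 left: {8}→1
  2 left: {7,8}→1
  3 left: {6,7,8}→1
  4 left: {5,6,7,8}→1
  5 left: {4,5,6,7,8}→1
  6 left: {2,4,5,6,7,8}→1  {3,4,5,6,7,8}→1
  7 left: {1,3,4,5,6,7,8}→1  {2,3,4,5,6,7,8}→2
  placing 0:z first → 3 extensions
  placing 2:y first → 1 extensions
total linear extensions = 4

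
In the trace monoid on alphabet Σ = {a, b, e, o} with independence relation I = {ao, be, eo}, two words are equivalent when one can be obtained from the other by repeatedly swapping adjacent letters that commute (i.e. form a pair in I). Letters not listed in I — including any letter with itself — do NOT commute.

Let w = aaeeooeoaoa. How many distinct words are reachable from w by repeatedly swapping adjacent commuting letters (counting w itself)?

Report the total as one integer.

piece 0:a — minimal
piece 1:a rests on {0:a}
piece 2:e rests on {1:a}
piece 3:e rests on {2:e}
piece 4:o — minimal
piece 5:o rests on {4:o}
piece 6:e rests on {3:e}
piece 7:o rests on {5:o}
piece 8:a rests on {6:e}
piece 9:o rests on {7:o}
piece 10:a rests on {8:a}
minimal pieces: {0:a, 4:o}
ways to finish when only these pieces remain (= sum over removing one remaining piece with nothing left below it):
  1 left: {9}→1  {10}→1
  2 left: {7,9}→1  {8,10}→1  {9,10}→2
  3 left: {5,7,9}→1  {6,8,10}→1  {7,9,10}→3  {8,9,10}→3
  4 left: {3,6,8,10}→1  {4,5,7,9}→1  {5,7,9,10}→4  {6,8,9,10}→4  {7,8,9,10}→6
  5 left: {2,3,6,8,10}→1  {3,6,8,9,10}→5  {4,5,7,9,10}→5  {5,7,8,9,10}→10  {6,7,8,9,10}→10
  6 left: {1,2,3,6,8,10}→1  {2,3,6,8,9,10}→6  {3,6,7,8,9,10}→15  {4,5,7,8,9,10}→15  {5,6,7,8,9,10}→20
  7 left: {0,1,2,3,6,8,10}→1  {1,2,3,6,8,9,10}→7  {2,3,6,7,8,9,10}→21  {3,5,6,7,8,9,10}→35  {4,5,6,7,8,9,10}→35
  8 left: {0,1,2,3,6,8,9,10}→8  {1,2,3,6,7,8,9,10}→28  {2,3,5,6,7,8,9,10}→56  {3,4,5,6,7,8,9,10}→70
  9 left: {0,1,2,3,6,7,8,9,10}→36  {1,2,3,5,6,7,8,9,10}→84  {2,3,4,5,6,7,8,9,10}→126
  placing 0:a first → 210 extensions
  placing 4:o first → 120 extensions
total linear extensions = 330

330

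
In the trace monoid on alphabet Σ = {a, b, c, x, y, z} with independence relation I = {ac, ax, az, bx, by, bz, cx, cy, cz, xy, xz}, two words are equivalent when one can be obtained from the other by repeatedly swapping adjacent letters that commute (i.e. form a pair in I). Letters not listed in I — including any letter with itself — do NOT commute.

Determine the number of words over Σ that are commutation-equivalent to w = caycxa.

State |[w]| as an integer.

60

piece 0:c — minimal
piece 1:a — minimal
piece 2:y rests on {1:a}
piece 3:c rests on {0:c}
piece 4:x — minimal
piece 5:a rests on {2:y}
minimal pieces: {0:c, 1:a, 4:x}
ways to finish when only these pieces remain (= sum over removing one remaining piece with nothing left below it):
  1 left: {3}→1  {4}→1  {5}→1
  2 left: {0,3}→1  {2,5}→1  {3,4}→2  {3,5}→2  {4,5}→2
  3 left: {0,3,4}→3  {0,3,5}→3  {1,2,5}→1  {2,3,5}→3  {2,4,5}→3  {3,4,5}→6
  4 left: {0,2,3,5}→6  {0,3,4,5}→12  {1,2,3,5}→4  {1,2,4,5}→4  {2,3,4,5}→12
  placing 0:c first → 20 extensions
  placing 1:a first → 30 extensions
  placing 4:x first → 10 extensions
total linear extensions = 60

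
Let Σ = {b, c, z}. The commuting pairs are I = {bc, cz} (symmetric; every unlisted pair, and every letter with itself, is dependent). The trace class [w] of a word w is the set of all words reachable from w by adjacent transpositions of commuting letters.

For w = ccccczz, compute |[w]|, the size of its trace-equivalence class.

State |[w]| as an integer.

21

#0=c has no predecessor
#1=c depends on [0:c]
#2=c depends on [1:c]
#3=c depends on [2:c]
#4=c depends on [3:c]
#5=z has no predecessor
#6=z depends on [5:z]
sources: [0:c, 5:z]
N(rest) = Σ N(rest − s) over sources s of rest; N(one piece) = 1:
  size 1 → [4]=1  [6]=1
  size 2 → [3,4]=1  [4,6]=2  [5,6]=1
  size 3 → [2,3,4]=1  [3,4,6]=3  [4,5,6]=3
  size 4 → [1,2,3,4]=1  [2,3,4,6]=4  [3,4,5,6]=6
  size 5 → [0,1,2,3,4]=1  [1,2,3,4,6]=5  [2,3,4,5,6]=10
  first=0(c) contributes 15
  first=5(z) contributes 6
|[w]| = 21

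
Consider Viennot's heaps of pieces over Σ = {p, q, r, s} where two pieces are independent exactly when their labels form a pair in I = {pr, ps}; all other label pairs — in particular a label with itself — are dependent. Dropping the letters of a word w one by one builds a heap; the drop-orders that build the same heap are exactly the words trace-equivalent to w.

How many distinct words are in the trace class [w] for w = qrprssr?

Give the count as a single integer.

6

drop 0:q onto floor
drop 1:r onto {0:q}
drop 2:p onto {0:q}
drop 3:r onto {1:r}
drop 4:s onto {3:r}
drop 5:s onto {4:s}
drop 6:r onto {5:s}
ground layer = {0:q}
drop-orders for the pieces not yet dropped (sum over which currently-grounded one goes next):
  1 to go: {2} 1  {6} 1
  2 to go: {2,6} 2  {5,6} 1
  3 to go: {2,5,6} 3  {4,5,6} 1
  4 to go: {2,4,5,6} 4  {3,4,5,6} 1
  5 to go: {1,3,4,5,6} 1  {2,3,4,5,6} 5
  if 0:q drops first: 6 orders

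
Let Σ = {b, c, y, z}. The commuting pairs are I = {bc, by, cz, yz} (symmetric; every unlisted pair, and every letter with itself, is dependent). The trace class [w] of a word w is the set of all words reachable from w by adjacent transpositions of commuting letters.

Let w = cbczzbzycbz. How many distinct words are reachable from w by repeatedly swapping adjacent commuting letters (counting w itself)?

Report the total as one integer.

330

#0=c has no predecessor
#1=b has no predecessor
#2=c depends on [0:c]
#3=z depends on [1:b]
#4=z depends on [3:z]
#5=b depends on [4:z]
#6=z depends on [5:b]
#7=y depends on [2:c]
#8=c depends on [7:y]
#9=b depends on [6:z]
#10=z depends on [9:b]
sources: [0:c, 1:b]
N(rest) = Σ N(rest − s) over sources s of rest; N(one piece) = 1:
  size 1 → [8]=1  [10]=1
  size 2 → [7,8]=1  [8,10]=2  [9,10]=1
  size 3 → [2,7,8]=1  [6,9,10]=1  [7,8,10]=3  [8,9,10]=3
  size 4 → [0,2,7,8]=1  [2,7,8,10]=4  [5,6,9,10]=1  [6,8,9,10]=4  [7,8,9,10]=6
  size 5 → [0,2,7,8,10]=5  [2,7,8,9,10]=10  [4,5,6,9,10]=1  [5,6,8,9,10]=5  [6,7,8,9,10]=10
  size 6 → [0,2,7,8,9,10]=15  [2,6,7,8,9,10]=20  [3,4,5,6,9,10]=1  [4,5,6,8,9,10]=6  [5,6,7,8,9,10]=15
  size 7 → [0,2,6,7,8,9,10]=35  [1,3,4,5,6,9,10]=1  [2,5,6,7,8,9,10]=35  [3,4,5,6,8,9,10]=7  [4,5,6,7,8,9,10]=21
  size 8 → [0,2,5,6,7,8,9,10]=70  [1,3,4,5,6,8,9,10]=8  [2,4,5,6,7,8,9,10]=56  [3,4,5,6,7,8,9,10]=28
  size 9 → [0,2,4,5,6,7,8,9,10]=126  [1,3,4,5,6,7,8,9,10]=36  [2,3,4,5,6,7,8,9,10]=84
  first=0(c) contributes 120
  first=1(b) contributes 210
|[w]| = 330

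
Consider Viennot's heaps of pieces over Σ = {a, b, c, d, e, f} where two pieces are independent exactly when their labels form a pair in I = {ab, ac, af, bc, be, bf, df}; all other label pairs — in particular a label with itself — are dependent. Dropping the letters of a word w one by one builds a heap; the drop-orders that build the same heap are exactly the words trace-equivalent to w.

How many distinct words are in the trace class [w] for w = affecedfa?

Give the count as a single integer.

#0=a has no predecessor
#1=f has no predecessor
#2=f depends on [1:f]
#3=e depends on [0:a, 2:f]
#4=c depends on [3:e]
#5=e depends on [4:c]
#6=d depends on [5:e]
#7=f depends on [5:e]
#8=a depends on [6:d]
sources: [0:a, 1:f]
N(rest) = Σ N(rest − s) over sources s of rest; N(one piece) = 1:
  size 1 → [7]=1  [8]=1
  size 2 → [6,8]=1  [7,8]=2
  size 3 → [6,7,8]=3
  size 4 → [5,6,7,8]=3
  size 5 → [4,5,6,7,8]=3
  size 6 → [3,4,5,6,7,8]=3
  size 7 → [0,3,4,5,6,7,8]=3  [2,3,4,5,6,7,8]=3
  first=0(a) contributes 3
  first=1(f) contributes 6
|[w]| = 9

9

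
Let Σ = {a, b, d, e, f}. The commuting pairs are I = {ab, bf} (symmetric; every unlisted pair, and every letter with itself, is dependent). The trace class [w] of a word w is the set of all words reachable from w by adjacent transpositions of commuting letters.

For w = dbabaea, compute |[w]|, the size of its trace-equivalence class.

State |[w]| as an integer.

6

drop 0:d onto floor
drop 1:b onto {0:d}
drop 2:a onto {0:d}
drop 3:b onto {1:b}
drop 4:a onto {2:a}
drop 5:e onto {3:b, 4:a}
drop 6:a onto {5:e}
ground layer = {0:d}
drop-orders for the pieces not yet dropped (sum over which currently-grounded one goes next):
  1 to go: {6} 1
  2 to go: {5,6} 1
  3 to go: {3,5,6} 1  {4,5,6} 1
  4 to go: {1,3,5,6} 1  {2,4,5,6} 1  {3,4,5,6} 2
  5 to go: {1,3,4,5,6} 3  {2,3,4,5,6} 3
  if 0:d drops first: 6 orders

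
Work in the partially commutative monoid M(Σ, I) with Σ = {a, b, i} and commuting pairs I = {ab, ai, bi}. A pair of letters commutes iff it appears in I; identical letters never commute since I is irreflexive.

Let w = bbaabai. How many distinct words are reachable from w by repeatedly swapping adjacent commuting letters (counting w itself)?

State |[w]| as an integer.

140

0(b) covers ∅
1(b) covers 0:b
2(a) covers ∅
3(a) covers 2:a
4(b) covers 1:b
5(a) covers 3:a
6(i) covers ∅
floor of heap: 0:b, 2:a, 6:i
completions by unplaced set U, small U first (add the entries for U minus each lowest piece of U):
  |U|=1: {4}:1  {5}:1  {6}:1
  |U|=2: {1,4}:1  {3,5}:1  {4,5}:2  {4,6}:2  {5,6}:2
  |U|=3: {0,1,4}:1  {1,4,5}:3  {1,4,6}:3  {2,3,5}:1  {3,4,5}:3  {3,5,6}:3  {4,5,6}:6
  |U|=4: {0,1,4,5}:4  {0,1,4,6}:4  {1,3,4,5}:6  {1,4,5,6}:12  {2,3,4,5}:4  {2,3,5,6}:4  {3,4,5,6}:12
  |U|=5: {0,1,3,4,5}:10  {0,1,4,5,6}:20  {1,2,3,4,5}:10  {1,3,4,5,6}:30  {2,3,4,5,6}:20
  start at 0(b): 60
  start at 2(a): 60
  start at 6(i): 20
sum over floor = 140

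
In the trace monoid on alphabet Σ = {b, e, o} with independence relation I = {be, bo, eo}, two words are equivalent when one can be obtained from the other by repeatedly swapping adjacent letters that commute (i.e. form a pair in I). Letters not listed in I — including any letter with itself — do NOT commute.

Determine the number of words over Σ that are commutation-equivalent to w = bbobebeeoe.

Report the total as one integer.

3150

piece 0:b — minimal
piece 1:b rests on {0:b}
piece 2:o — minimal
piece 3:b rests on {1:b}
piece 4:e — minimal
piece 5:b rests on {3:b}
piece 6:e rests on {4:e}
piece 7:e rests on {6:e}
piece 8:o rests on {2:o}
piece 9:e rests on {7:e}
minimal pieces: {0:b, 2:o, 4:e}
ways to finish when only these pieces remain (= sum over removing one remaining piece with nothing left below it):
  1 left: {5}→1  {8}→1  {9}→1
  2 left: {2,8}→1  {3,5}→1  {5,8}→2  {5,9}→2  {7,9}→1  {8,9}→2
  3 left: {1,3,5}→1  {2,5,8}→3  {2,8,9}→3  {3,5,8}→3  {3,5,9}→3  {5,7,9}→3  {5,8,9}→6  {6,7,9}→1  {7,8,9}→3
  4 left: {0,1,3,5}→1  {1,3,5,8}→4  {1,3,5,9}→4  {2,3,5,8}→6  {2,5,8,9}→12  {2,7,8,9}→6  {3,5,7,9}→6  {3,5,8,9}→12  {4,6,7,9}→1  {5,6,7,9}→4  {5,7,8,9}→12  {6,7,8,9}→4
  5 left: {0,1,3,5,8}→5  {0,1,3,5,9}→5  {1,2,3,5,8}→10  {1,3,5,7,9}→10  {1,3,5,8,9}→20  {2,3,5,8,9}→30  {2,5,7,8,9}→30  {2,6,7,8,9}→10  {3,5,6,7,9}→10  {3,5,7,8,9}→30  {4,5,6,7,9}→5  {4,6,7,8,9}→5  {5,6,7,8,9}→20
  6 left: {0,1,2,3,5,8}→15  {0,1,3,5,7,9}→15  {0,1,3,5,8,9}→30  {1,2,3,5,8,9}→60  {1,3,5,6,7,9}→20  {1,3,5,7,8,9}→60  {2,3,5,7,8,9}→90  {2,4,6,7,8,9}→15  {2,5,6,7,8,9}→60  {3,4,5,6,7,9}→15  {3,5,6,7,8,9}→60  {4,5,6,7,8,9}→30
  7 left: {0,1,2,3,5,8,9}→105  {0,1,3,5,6,7,9}→35  {0,1,3,5,7,8,9}→105  {1,2,3,5,7,8,9}→210  {1,3,4,5,6,7,9}→35  {1,3,5,6,7,8,9}→140  {2,3,5,6,7,8,9}→210  {2,4,5,6,7,8,9}→105  {3,4,5,6,7,8,9}→105
  8 left: {0,1,2,3,5,7,8,9}→420  {0,1,3,4,5,6,7,9}→70  {0,1,3,5,6,7,8,9}→280  {1,2,3,5,6,7,8,9}→560  {1,3,4,5,6,7,8,9}→280  {2,3,4,5,6,7,8,9}→420
  placing 0:b first → 1260 extensions
  placing 2:o first → 630 extensions
  placing 4:e first → 1260 extensions
total linear extensions = 3150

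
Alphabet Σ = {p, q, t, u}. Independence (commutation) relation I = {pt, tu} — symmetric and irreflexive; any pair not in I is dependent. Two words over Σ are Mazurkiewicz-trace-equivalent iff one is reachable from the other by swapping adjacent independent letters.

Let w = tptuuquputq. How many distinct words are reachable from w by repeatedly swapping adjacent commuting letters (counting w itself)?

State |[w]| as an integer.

piece 0:t — minimal
piece 1:p — minimal
piece 2:t rests on {0:t}
piece 3:u rests on {1:p}
piece 4:u rests on {3:u}
piece 5:q rests on {2:t, 4:u}
piece 6:u rests on {5:q}
piece 7:p rests on {6:u}
piece 8:u rests on {7:p}
piece 9:t rests on {5:q}
piece 10:q rests on {8:u, 9:t}
minimal pieces: {0:t, 1:p}
ways to finish when only these pieces remain (= sum over removing one remaining piece with nothing left below it):
  1 left: {10}→1
  2 left: {8,10}→1  {9,10}→1
  3 left: {7,8,10}→1  {8,9,10}→2
  4 left: {6,7,8,10}→1  {7,8,9,10}→3
  5 left: {6,7,8,9,10}→4
  6 left: {5,6,7,8,9,10}→4
  7 left: {2,5,6,7,8,9,10}→4  {4,5,6,7,8,9,10}→4
  8 left: {0,2,5,6,7,8,9,10}→4  {2,4,5,6,7,8,9,10}→8  {3,4,5,6,7,8,9,10}→4
  9 left: {0,2,4,5,6,7,8,9,10}→12  {1,3,4,5,6,7,8,9,10}→4  {2,3,4,5,6,7,8,9,10}→12
  placing 0:t first → 16 extensions
  placing 1:p first → 24 extensions
total linear extensions = 40

40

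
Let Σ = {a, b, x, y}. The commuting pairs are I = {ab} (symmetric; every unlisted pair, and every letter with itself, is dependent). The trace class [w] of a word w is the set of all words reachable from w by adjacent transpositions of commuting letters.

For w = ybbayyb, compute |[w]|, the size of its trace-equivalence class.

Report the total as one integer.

0(y) covers ∅
1(b) covers 0:y
2(b) covers 1:b
3(a) covers 0:y
4(y) covers 2:b, 3:a
5(y) covers 4:y
6(b) covers 5:y
floor of heap: 0:y
completions by unplaced set U, small U first (add the entries for U minus each lowest piece of U):
  |U|=1: {6}:1
  |U|=2: {5,6}:1
  |U|=3: {4,5,6}:1
  |U|=4: {2,4,5,6}:1  {3,4,5,6}:1
  |U|=5: {1,2,4,5,6}:1  {2,3,4,5,6}:2
  start at 0(y): 3

3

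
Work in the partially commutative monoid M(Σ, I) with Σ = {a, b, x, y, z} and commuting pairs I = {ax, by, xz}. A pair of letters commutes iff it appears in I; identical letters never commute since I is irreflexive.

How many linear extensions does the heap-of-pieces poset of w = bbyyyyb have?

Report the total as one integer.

35

piece 0:b — minimal
piece 1:b rests on {0:b}
piece 2:y — minimal
piece 3:y rests on {2:y}
piece 4:y rests on {3:y}
piece 5:y rests on {4:y}
piece 6:b rests on {1:b}
minimal pieces: {0:b, 2:y}
ways to finish when only these pieces remain (= sum over removing one remaining piece with nothing left below it):
  1 left: {5}→1  {6}→1
  2 left: {1,6}→1  {4,5}→1  {5,6}→2
  3 left: {0,1,6}→1  {1,5,6}→3  {3,4,5}→1  {4,5,6}→3
  4 left: {0,1,5,6}→4  {1,4,5,6}→6  {2,3,4,5}→1  {3,4,5,6}→4
  5 left: {0,1,4,5,6}→10  {1,3,4,5,6}→10  {2,3,4,5,6}→5
  placing 0:b first → 15 extensions
  placing 2:y first → 20 extensions
total linear extensions = 35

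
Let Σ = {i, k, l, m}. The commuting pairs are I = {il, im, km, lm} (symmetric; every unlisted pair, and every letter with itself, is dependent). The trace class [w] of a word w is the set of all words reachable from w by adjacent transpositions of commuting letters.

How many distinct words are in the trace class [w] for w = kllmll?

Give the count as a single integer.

piece 0:k — minimal
piece 1:l rests on {0:k}
piece 2:l rests on {1:l}
piece 3:m — minimal
piece 4:l rests on {2:l}
piece 5:l rests on {4:l}
minimal pieces: {0:k, 3:m}
ways to finish when only these pieces remain (= sum over removing one remaining piece with nothing left below it):
  1 left: {3}→1  {5}→1
  2 left: {3,5}→2  {4,5}→1
  3 left: {2,4,5}→1  {3,4,5}→3
  4 left: {1,2,4,5}→1  {2,3,4,5}→4
  placing 0:k first → 5 extensions
  placing 3:m first → 1 extensions
total linear extensions = 6

6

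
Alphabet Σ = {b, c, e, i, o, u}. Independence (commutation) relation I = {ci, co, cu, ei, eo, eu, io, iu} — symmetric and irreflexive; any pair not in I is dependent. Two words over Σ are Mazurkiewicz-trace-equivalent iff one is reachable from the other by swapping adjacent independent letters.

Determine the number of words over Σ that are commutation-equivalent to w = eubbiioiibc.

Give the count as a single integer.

#0=e has no predecessor
#1=u has no predecessor
#2=b depends on [0:e, 1:u]
#3=b depends on [2:b]
#4=i depends on [3:b]
#5=i depends on [4:i]
#6=o depends on [3:b]
#7=i depends on [5:i]
#8=i depends on [7:i]
#9=b depends on [6:o, 8:i]
#10=c depends on [9:b]
sources: [0:e, 1:u]
N(rest) = Σ N(rest − s) over sources s of rest; N(one piece) = 1:
  size 1 → [10]=1
  size 2 → [9,10]=1
  size 3 → [6,9,10]=1  [8,9,10]=1
  size 4 → [6,8,9,10]=2  [7,8,9,10]=1
  size 5 → [5,7,8,9,10]=1  [6,7,8,9,10]=3
  size 6 → [4,5,7,8,9,10]=1  [5,6,7,8,9,10]=4
  size 7 → [4,5,6,7,8,9,10]=5
  size 8 → [3,4,5,6,7,8,9,10]=5
  size 9 → [2,3,4,5,6,7,8,9,10]=5
  first=0(e) contributes 5
  first=1(u) contributes 5
|[w]| = 10

10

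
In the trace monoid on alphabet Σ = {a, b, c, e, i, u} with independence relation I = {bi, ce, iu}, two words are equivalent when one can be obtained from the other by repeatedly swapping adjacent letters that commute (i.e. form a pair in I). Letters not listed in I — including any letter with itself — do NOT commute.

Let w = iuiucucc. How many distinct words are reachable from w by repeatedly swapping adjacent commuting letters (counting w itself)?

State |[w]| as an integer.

#0=i has no predecessor
#1=u has no predecessor
#2=i depends on [0:i]
#3=u depends on [1:u]
#4=c depends on [2:i, 3:u]
#5=u depends on [4:c]
#6=c depends on [5:u]
#7=c depends on [6:c]
sources: [0:i, 1:u]
N(rest) = Σ N(rest − s) over sources s of rest; N(one piece) = 1:
  size 1 → [7]=1
  size 2 → [6,7]=1
  size 3 → [5,6,7]=1
  size 4 → [4,5,6,7]=1
  size 5 → [2,4,5,6,7]=1  [3,4,5,6,7]=1
  size 6 → [0,2,4,5,6,7]=1  [1,3,4,5,6,7]=1  [2,3,4,5,6,7]=2
  first=0(i) contributes 3
  first=1(u) contributes 3
|[w]| = 6

6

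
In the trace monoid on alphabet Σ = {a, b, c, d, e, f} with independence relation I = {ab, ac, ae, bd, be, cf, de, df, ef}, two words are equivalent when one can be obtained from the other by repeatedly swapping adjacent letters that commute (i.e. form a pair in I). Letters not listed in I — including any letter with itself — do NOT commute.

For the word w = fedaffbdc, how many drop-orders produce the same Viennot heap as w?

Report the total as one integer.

#0=f has no predecessor
#1=e has no predecessor
#2=d has no predecessor
#3=a depends on [0:f, 2:d]
#4=f depends on [3:a]
#5=f depends on [4:f]
#6=b depends on [5:f]
#7=d depends on [3:a]
#8=c depends on [1:e, 6:b, 7:d]
sources: [0:f, 1:e, 2:d]
N(rest) = Σ N(rest − s) over sources s of rest; N(one piece) = 1:
  size 1 → [8]=1
  size 2 → [1,8]=1  [6,8]=1  [7,8]=1
  size 3 → [1,6,8]=2  [1,7,8]=2  [5,6,8]=1  [6,7,8]=2
  size 4 → [1,5,6,8]=3  [1,6,7,8]=6  [4,5,6,8]=1  [5,6,7,8]=3
  size 5 → [1,4,5,6,8]=4  [1,5,6,7,8]=12  [4,5,6,7,8]=4
  size 6 → [1,4,5,6,7,8]=20  [3,4,5,6,7,8]=4
  size 7 → [0,3,4,5,6,7,8]=4  [1,3,4,5,6,7,8]=24  [2,3,4,5,6,7,8]=4
  first=0(f) contributes 28
  first=1(e) contributes 8
  first=2(d) contributes 28
|[w]| = 64

64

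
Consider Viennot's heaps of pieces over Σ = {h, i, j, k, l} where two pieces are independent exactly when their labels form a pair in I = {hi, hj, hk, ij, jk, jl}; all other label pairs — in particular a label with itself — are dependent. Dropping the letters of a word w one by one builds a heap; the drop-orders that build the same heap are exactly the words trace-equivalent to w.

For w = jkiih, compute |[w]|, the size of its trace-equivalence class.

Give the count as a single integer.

20

drop 0:j onto floor
drop 1:k onto floor
drop 2:i onto {1:k}
drop 3:i onto {2:i}
drop 4:h onto floor
ground layer = {0:j, 1:k, 4:h}
drop-orders for the pieces not yet dropped (sum over which currently-grounded one goes next):
  1 to go: {0} 1  {3} 1  {4} 1
  2 to go: {0,3} 2  {0,4} 2  {2,3} 1  {3,4} 2
  3 to go: {0,2,3} 3  {0,3,4} 6  {1,2,3} 1  {2,3,4} 3
  if 0:j drops first: 4 orders
  if 1:k drops first: 12 orders
  if 4:h drops first: 4 orders
heap linearizations: 20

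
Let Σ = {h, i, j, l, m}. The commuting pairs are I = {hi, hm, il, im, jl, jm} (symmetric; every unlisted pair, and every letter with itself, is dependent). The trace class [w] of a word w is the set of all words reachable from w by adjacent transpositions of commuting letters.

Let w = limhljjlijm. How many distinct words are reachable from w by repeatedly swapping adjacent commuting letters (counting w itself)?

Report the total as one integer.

427

#0=l has no predecessor
#1=i has no predecessor
#2=m depends on [0:l]
#3=h depends on [0:l]
#4=l depends on [2:m, 3:h]
#5=j depends on [1:i, 3:h]
#6=j depends on [5:j]
#7=l depends on [4:l]
#8=i depends on [6:j]
#9=j depends on [8:i]
#10=m depends on [7:l]
sources: [0:l, 1:i]
N(rest) = Σ N(rest − s) over sources s of rest; N(one piece) = 1:
  size 1 → [9]=1  [10]=1
  size 2 → [7,10]=1  [8,9]=1  [9,10]=2
  size 3 → [4,7,10]=1  [6,8,9]=1  [7,9,10]=3  [8,9,10]=3
  size 4 → [2,4,7,10]=1  [4,7,9,10]=4  [5,6,8,9]=1  [6,8,9,10]=4  [7,8,9,10]=6
  size 5 → [1,5,6,8,9]=1  [2,4,7,9,10]=5  [4,7,8,9,10]=10  [5,6,8,9,10]=5  [6,7,8,9,10]=10
  size 6 → [1,5,6,8,9,10]=6  [2,4,7,8,9,10]=15  [4,6,7,8,9,10]=20  [5,6,7,8,9,10]=15
  size 7 → [1,5,6,7,8,9,10]=21  [2,4,6,7,8,9,10]=35  [4,5,6,7,8,9,10]=35
  size 8 → [1,4,5,6,7,8,9,10]=56  [2,4,5,6,7,8,9,10]=70  [3,4,5,6,7,8,9,10]=35
  size 9 → [1,2,4,5,6,7,8,9,10]=126  [1,3,4,5,6,7,8,9,10]=91  [2,3,4,5,6,7,8,9,10]=105
  first=0(l) contributes 322
  first=1(i) contributes 105
|[w]| = 427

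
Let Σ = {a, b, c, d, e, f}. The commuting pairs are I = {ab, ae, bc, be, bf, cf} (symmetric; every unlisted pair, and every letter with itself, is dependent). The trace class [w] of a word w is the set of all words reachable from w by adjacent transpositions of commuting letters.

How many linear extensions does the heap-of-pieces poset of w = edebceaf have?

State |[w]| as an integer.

12

drop 0:e onto floor
drop 1:d onto {0:e}
drop 2:e onto {1:d}
drop 3:b onto {1:d}
drop 4:c onto {2:e}
drop 5:e onto {4:c}
drop 6:a onto {4:c}
drop 7:f onto {5:e, 6:a}
ground layer = {0:e}
drop-orders for the pieces not yet dropped (sum over which currently-grounded one goes next):
  1 to go: {3} 1  {7} 1
  2 to go: {3,7} 2  {5,7} 1  {6,7} 1
  3 to go: {3,5,7} 3  {3,6,7} 3  {5,6,7} 2
  4 to go: {3,5,6,7} 8  {4,5,6,7} 2
  5 to go: {2,4,5,6,7} 2  {3,4,5,6,7} 10
  6 to go: {2,3,4,5,6,7} 12
  if 0:e drops first: 12 orders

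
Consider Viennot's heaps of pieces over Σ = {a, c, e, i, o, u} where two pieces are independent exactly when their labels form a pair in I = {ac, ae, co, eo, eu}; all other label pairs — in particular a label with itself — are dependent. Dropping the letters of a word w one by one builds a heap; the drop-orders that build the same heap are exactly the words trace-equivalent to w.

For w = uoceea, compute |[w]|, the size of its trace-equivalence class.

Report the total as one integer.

10

0(u) covers ∅
1(o) covers 0:u
2(c) covers 0:u
3(e) covers 2:c
4(e) covers 3:e
5(a) covers 1:o
floor of heap: 0:u
completions by unplaced set U, small U first (add the entries for U minus each lowest piece of U):
  |U|=1: {4}:1  {5}:1
  |U|=2: {1,5}:1  {3,4}:1  {4,5}:2
  |U|=3: {1,4,5}:3  {2,3,4}:1  {3,4,5}:3
  |U|=4: {1,3,4,5}:6  {2,3,4,5}:4
  start at 0(u): 10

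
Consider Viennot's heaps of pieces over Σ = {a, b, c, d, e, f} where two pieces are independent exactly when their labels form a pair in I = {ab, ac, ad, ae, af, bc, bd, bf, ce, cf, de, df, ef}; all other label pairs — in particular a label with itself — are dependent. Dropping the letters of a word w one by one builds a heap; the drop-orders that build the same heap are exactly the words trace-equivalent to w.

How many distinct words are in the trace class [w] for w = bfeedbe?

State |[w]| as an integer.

42

#0=b has no predecessor
#1=f has no predecessor
#2=e depends on [0:b]
#3=e depends on [2:e]
#4=d has no predecessor
#5=b depends on [3:e]
#6=e depends on [5:b]
sources: [0:b, 1:f, 4:d]
N(rest) = Σ N(rest − s) over sources s of rest; N(one piece) = 1:
  size 1 → [1]=1  [4]=1  [6]=1
  size 2 → [1,4]=2  [1,6]=2  [4,6]=2  [5,6]=1
  size 3 → [1,4,6]=6  [1,5,6]=3  [3,5,6]=1  [4,5,6]=3
  size 4 → [1,3,5,6]=4  [1,4,5,6]=12  [2,3,5,6]=1  [3,4,5,6]=4
  size 5 → [0,2,3,5,6]=1  [1,2,3,5,6]=5  [1,3,4,5,6]=20  [2,3,4,5,6]=5
  first=0(b) contributes 30
  first=1(f) contributes 6
  first=4(d) contributes 6
|[w]| = 42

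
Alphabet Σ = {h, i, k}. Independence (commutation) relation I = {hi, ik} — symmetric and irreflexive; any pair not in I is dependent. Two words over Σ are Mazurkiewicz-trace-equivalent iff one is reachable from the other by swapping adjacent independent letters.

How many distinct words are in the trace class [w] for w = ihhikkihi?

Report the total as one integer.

#0=i has no predecessor
#1=h has no predecessor
#2=h depends on [1:h]
#3=i depends on [0:i]
#4=k depends on [2:h]
#5=k depends on [4:k]
#6=i depends on [3:i]
#7=h depends on [5:k]
#8=i depends on [6:i]
sources: [0:i, 1:h]
N(rest) = Σ N(rest − s) over sources s of rest; N(one piece) = 1:
  size 1 → [7]=1  [8]=1
  size 2 → [5,7]=1  [6,8]=1  [7,8]=2
  size 3 → [3,6,8]=1  [4,5,7]=1  [5,7,8]=3  [6,7,8]=3
  size 4 → [0,3,6,8]=1  [2,4,5,7]=1  [3,6,7,8]=4  [4,5,7,8]=4  [5,6,7,8]=6
  size 5 → [0,3,6,7,8]=5  [1,2,4,5,7]=1  [2,4,5,7,8]=5  [3,5,6,7,8]=10  [4,5,6,7,8]=10
  size 6 → [0,3,5,6,7,8]=15  [1,2,4,5,7,8]=6  [2,4,5,6,7,8]=15  [3,4,5,6,7,8]=20
  size 7 → [0,3,4,5,6,7,8]=35  [1,2,4,5,6,7,8]=21  [2,3,4,5,6,7,8]=35
  first=0(i) contributes 56
  first=1(h) contributes 70
|[w]| = 126

126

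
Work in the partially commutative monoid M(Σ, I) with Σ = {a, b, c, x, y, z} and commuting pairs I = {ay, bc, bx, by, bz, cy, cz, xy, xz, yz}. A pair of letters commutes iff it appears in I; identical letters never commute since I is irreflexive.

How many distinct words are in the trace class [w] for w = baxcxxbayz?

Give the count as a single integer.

50

#0=b has no predecessor
#1=a depends on [0:b]
#2=x depends on [1:a]
#3=c depends on [2:x]
#4=x depends on [3:c]
#5=x depends on [4:x]
#6=b depends on [1:a]
#7=a depends on [5:x, 6:b]
#8=y has no predecessor
#9=z depends on [7:a]
sources: [0:b, 8:y]
N(rest) = Σ N(rest − s) over sources s of rest; N(one piece) = 1:
  size 1 → [8]=1  [9]=1
  size 2 → [7,9]=1  [8,9]=2
  size 3 → [5,7,9]=1  [6,7,9]=1  [7,8,9]=3
  size 4 → [4,5,7,9]=1  [5,6,7,9]=2  [5,7,8,9]=4  [6,7,8,9]=4
  size 5 → [3,4,5,7,9]=1  [4,5,6,7,9]=3  [4,5,7,8,9]=5  [5,6,7,8,9]=10
  size 6 → [2,3,4,5,7,9]=1  [3,4,5,6,7,9]=4  [3,4,5,7,8,9]=6  [4,5,6,7,8,9]=18
  size 7 → [2,3,4,5,6,7,9]=5  [2,3,4,5,7,8,9]=7  [3,4,5,6,7,8,9]=28
  size 8 → [1,2,3,4,5,6,7,9]=5  [2,3,4,5,6,7,8,9]=40
  first=0(b) contributes 45
  first=8(y) contributes 5
|[w]| = 50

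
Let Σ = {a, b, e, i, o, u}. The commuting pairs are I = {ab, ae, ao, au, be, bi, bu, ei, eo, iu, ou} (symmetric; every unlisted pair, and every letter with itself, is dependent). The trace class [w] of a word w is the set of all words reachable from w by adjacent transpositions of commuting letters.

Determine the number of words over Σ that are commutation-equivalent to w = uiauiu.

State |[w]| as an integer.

20

piece 0:u — minimal
piece 1:i — minimal
piece 2:a rests on {1:i}
piece 3:u rests on {0:u}
piece 4:i rests on {2:a}
piece 5:u rests on {3:u}
minimal pieces: {0:u, 1:i}
ways to finish when only these pieces remain (= sum over removing one remaining piece with nothing left below it):
  1 left: {4}→1  {5}→1
  2 left: {2,4}→1  {3,5}→1  {4,5}→2
  3 left: {0,3,5}→1  {1,2,4}→1  {2,4,5}→3  {3,4,5}→3
  4 left: {0,3,4,5}→4  {1,2,4,5}→4  {2,3,4,5}→6
  placing 0:u first → 10 extensions
  placing 1:i first → 10 extensions
total linear extensions = 20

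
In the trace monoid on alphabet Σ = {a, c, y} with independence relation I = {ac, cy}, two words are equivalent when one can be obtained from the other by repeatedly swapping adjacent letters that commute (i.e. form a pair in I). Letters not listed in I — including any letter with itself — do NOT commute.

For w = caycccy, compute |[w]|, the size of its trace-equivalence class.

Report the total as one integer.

35

0(c) covers ∅
1(a) covers ∅
2(y) covers 1:a
3(c) covers 0:c
4(c) covers 3:c
5(c) covers 4:c
6(y) covers 2:y
floor of heap: 0:c, 1:a
completions by unplaced set U, small U first (add the entries for U minus each lowest piece of U):
  |U|=1: {5}:1  {6}:1
  |U|=2: {2,6}:1  {4,5}:1  {5,6}:2
  |U|=3: {1,2,6}:1  {2,5,6}:3  {3,4,5}:1  {4,5,6}:3
  |U|=4: {0,3,4,5}:1  {1,2,5,6}:4  {2,4,5,6}:6  {3,4,5,6}:4
  |U|=5: {0,3,4,5,6}:5  {1,2,4,5,6}:10  {2,3,4,5,6}:10
  start at 0(c): 20
  start at 1(a): 15
sum over floor = 35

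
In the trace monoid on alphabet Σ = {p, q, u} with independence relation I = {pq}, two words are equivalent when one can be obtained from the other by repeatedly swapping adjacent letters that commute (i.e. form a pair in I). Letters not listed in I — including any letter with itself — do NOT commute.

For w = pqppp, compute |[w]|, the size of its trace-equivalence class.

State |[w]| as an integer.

5

piece 0:p — minimal
piece 1:q — minimal
piece 2:p rests on {0:p}
piece 3:p rests on {2:p}
piece 4:p rests on {3:p}
minimal pieces: {0:p, 1:q}
ways to finish when only these pieces remain (= sum over removing one remaining piece with nothing left below it):
  1 left: {1}→1  {4}→1
  2 left: {1,4}→2  {3,4}→1
  3 left: {1,3,4}→3  {2,3,4}→1
  placing 0:p first → 4 extensions
  placing 1:q first → 1 extensions
total linear extensions = 5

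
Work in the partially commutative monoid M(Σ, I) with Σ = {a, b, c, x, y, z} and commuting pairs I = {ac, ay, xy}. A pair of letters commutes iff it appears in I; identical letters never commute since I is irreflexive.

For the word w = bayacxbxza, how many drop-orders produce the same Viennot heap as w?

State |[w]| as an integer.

6

0(b) covers ∅
1(a) covers 0:b
2(y) covers 0:b
3(a) covers 1:a
4(c) covers 2:y
5(x) covers 3:a, 4:c
6(b) covers 5:x
7(x) covers 6:b
8(z) covers 7:x
9(a) covers 8:z
floor of heap: 0:b
completions by unplaced set U, small U first (add the entries for U minus each lowest piece of U):
  |U|=1: {9}:1
  |U|=2: {8,9}:1
  |U|=3: {7,8,9}:1
  |U|=4: {6,7,8,9}:1
  |U|=5: {5,6,7,8,9}:1
  |U|=6: {3,5,6,7,8,9}:1  {4,5,6,7,8,9}:1
  |U|=7: {1,3,5,6,7,8,9}:1  {2,4,5,6,7,8,9}:1  {3,4,5,6,7,8,9}:2
  |U|=8: {1,3,4,5,6,7,8,9}:3  {2,3,4,5,6,7,8,9}:3
  start at 0(b): 6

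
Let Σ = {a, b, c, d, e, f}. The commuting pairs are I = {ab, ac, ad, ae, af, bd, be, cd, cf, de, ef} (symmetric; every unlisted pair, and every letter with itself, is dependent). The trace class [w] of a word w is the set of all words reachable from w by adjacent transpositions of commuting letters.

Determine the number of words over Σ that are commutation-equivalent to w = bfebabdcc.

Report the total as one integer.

252

drop 0:b onto floor
drop 1:f onto {0:b}
drop 2:e onto floor
drop 3:b onto {1:f}
drop 4:a onto floor
drop 5:b onto {3:b}
drop 6:d onto {1:f}
drop 7:c onto {2:e, 5:b}
drop 8:c onto {7:c}
ground layer = {0:b, 2:e, 4:a}
drop-orders for the pieces not yet dropped (sum over which currently-grounded one goes next):
  1 to go: {4} 1  {6} 1  {8} 1
  2 to go: {4,6} 2  {4,8} 2  {6,8} 2  {7,8} 1
  3 to go: {2,7,8} 1  {4,6,8} 6  {4,7,8} 3  {5,7,8} 1  {6,7,8} 3
  4 to go: {2,4,7,8} 4  {2,5,7,8} 2  {2,6,7,8} 4  {3,5,7,8} 1  {4,5,7,8} 4  {4,6,7,8} 12  {5,6,7,8} 4
  5 to go: {2,3,5,7,8} 3  {2,4,5,7,8} 10  {2,4,6,7,8} 20  {2,5,6,7,8} 10  {3,4,5,7,8} 5  {3,5,6,7,8} 5  {4,5,6,7,8} 20
  6 to go: {1,3,5,6,7,8} 5  {2,3,4,5,7,8} 18  {2,3,5,6,7,8} 18  {2,4,5,6,7,8} 60  {3,4,5,6,7,8} 30
  7 to go: {0,1,3,5,6,7,8} 5  {1,2,3,5,6,7,8} 23  {1,3,4,5,6,7,8} 35  {2,3,4,5,6,7,8} 126
  if 0:b drops first: 184 orders
  if 2:e drops first: 40 orders
  if 4:a drops first: 28 orders
heap linearizations: 252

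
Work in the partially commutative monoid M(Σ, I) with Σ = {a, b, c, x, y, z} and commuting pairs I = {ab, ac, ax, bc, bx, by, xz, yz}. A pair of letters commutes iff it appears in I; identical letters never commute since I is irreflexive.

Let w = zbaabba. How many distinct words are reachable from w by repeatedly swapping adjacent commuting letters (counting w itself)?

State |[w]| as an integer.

20

drop 0:z onto floor
drop 1:b onto {0:z}
drop 2:a onto {0:z}
drop 3:a onto {2:a}
drop 4:b onto {1:b}
drop 5:b onto {4:b}
drop 6:a onto {3:a}
ground layer = {0:z}
drop-orders for the pieces not yet dropped (sum over which currently-grounded one goes next):
  1 to go: {5} 1  {6} 1
  2 to go: {3,6} 1  {4,5} 1  {5,6} 2
  3 to go: {1,4,5} 1  {2,3,6} 1  {3,5,6} 3  {4,5,6} 3
  4 to go: {1,4,5,6} 4  {2,3,5,6} 4  {3,4,5,6} 6
  5 to go: {1,3,4,5,6} 10  {2,3,4,5,6} 10
  if 0:z drops first: 20 orders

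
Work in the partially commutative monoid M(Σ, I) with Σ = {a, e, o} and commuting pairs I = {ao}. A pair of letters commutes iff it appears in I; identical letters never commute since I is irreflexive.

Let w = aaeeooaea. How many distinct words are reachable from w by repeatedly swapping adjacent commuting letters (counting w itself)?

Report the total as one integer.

piece 0:a — minimal
piece 1:a rests on {0:a}
piece 2:e rests on {1:a}
piece 3:e rests on {2:e}
piece 4:o rests on {3:e}
piece 5:o rests on {4:o}
piece 6:a rests on {3:e}
piece 7:e rests on {5:o, 6:a}
piece 8:a rests on {7:e}
minimal pieces: {0:a}
ways to finish when only these pieces remain (= sum over removing one remaining piece with nothing left below it):
  1 left: {8}→1
  2 left: {7,8}→1
  3 left: {5,7,8}→1  {6,7,8}→1
  4 left: {4,5,7,8}→1  {5,6,7,8}→2
  5 left: {4,5,6,7,8}→3
  6 left: {3,4,5,6,7,8}→3
  7 left: {2,3,4,5,6,7,8}→3
  placing 0:a first → 3 extensions

3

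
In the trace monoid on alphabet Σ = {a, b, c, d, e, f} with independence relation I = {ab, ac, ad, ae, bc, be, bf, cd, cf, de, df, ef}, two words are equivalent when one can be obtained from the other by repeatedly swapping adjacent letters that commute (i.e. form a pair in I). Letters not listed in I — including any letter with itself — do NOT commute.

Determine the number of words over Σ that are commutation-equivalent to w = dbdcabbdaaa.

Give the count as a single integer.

2310

piece 0:d — minimal
piece 1:b rests on {0:d}
piece 2:d rests on {1:b}
piece 3:c — minimal
piece 4:a — minimal
piece 5:b rests on {2:d}
piece 6:b rests on {5:b}
piece 7:d rests on {6:b}
piece 8:a rests on {4:a}
piece 9:a rests on {8:a}
piece 10:a rests on {9:a}
minimal pieces: {0:d, 3:c, 4:a}
ways to finish when only these pieces remain (= sum over removing one remaining piece with nothing left below it):
  1 left: {3}→1  {7}→1  {10}→1
  2 left: {3,7}→2  {3,10}→2  {6,7}→1  {7,10}→2  {9,10}→1
  3 left: {3,6,7}→3  {3,7,10}→6  {3,9,10}→3  {5,6,7}→1  {6,7,10}→3  {7,9,10}→3  {8,9,10}→1
  4 left: {2,5,6,7}→1  {3,5,6,7}→4  {3,6,7,10}→12  {3,7,9,10}→12  {3,8,9,10}→4  {4,8,9,10}→1  {5,6,7,10}→4  {6,7,9,10}→6  {7,8,9,10}→4
  5 left: {1,2,5,6,7}→1  {2,3,5,6,7}→5  {2,5,6,7,10}→5  {3,4,8,9,10}→5  {3,5,6,7,10}→20  {3,6,7,9,10}→30  {3,7,8,9,10}→20  {4,7,8,9,10}→5  {5,6,7,9,10}→10  {6,7,8,9,10}→10
  6 left: {0,1,2,5,6,7}→1  {1,2,3,5,6,7}→6  {1,2,5,6,7,10}→6  {2,3,5,6,7,10}→30  {2,5,6,7,9,10}→15  {3,4,7,8,9,10}→30  {3,5,6,7,9,10}→60  {3,6,7,8,9,10}→60  {4,6,7,8,9,10}→15  {5,6,7,8,9,10}→20
  7 left: {0,1,2,3,5,6,7}→7  {0,1,2,5,6,7,10}→7  {1,2,3,5,6,7,10}→42  {1,2,5,6,7,9,10}→21  {2,3,5,6,7,9,10}→105  {2,5,6,7,8,9,10}→35  {3,4,6,7,8,9,10}→105  {3,5,6,7,8,9,10}→140  {4,5,6,7,8,9,10}→35
  8 left: {0,1,2,3,5,6,7,10}→56  {0,1,2,5,6,7,9,10}→28  {1,2,3,5,6,7,9,10}→168  {1,2,5,6,7,8,9,10}→56  {2,3,5,6,7,8,9,10}→280  {2,4,5,6,7,8,9,10}→70  {3,4,5,6,7,8,9,10}→280
  9 left: {0,1,2,3,5,6,7,9,10}→252  {0,1,2,5,6,7,8,9,10}→84  {1,2,3,5,6,7,8,9,10}→504  {1,2,4,5,6,7,8,9,10}→126  {2,3,4,5,6,7,8,9,10}→630
  placing 0:d first → 1260 extensions
  placing 3:c first → 210 extensions
  placing 4:a first → 840 extensions
total linear extensions = 2310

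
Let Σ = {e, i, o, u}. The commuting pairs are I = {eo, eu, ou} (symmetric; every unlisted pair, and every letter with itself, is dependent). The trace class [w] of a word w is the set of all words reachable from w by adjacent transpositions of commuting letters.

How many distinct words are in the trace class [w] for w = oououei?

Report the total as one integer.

drop 0:o onto floor
drop 1:o onto {0:o}
drop 2:u onto floor
drop 3:o onto {1:o}
drop 4:u onto {2:u}
drop 5:e onto floor
drop 6:i onto {3:o, 4:u, 5:e}
ground layer = {0:o, 2:u, 5:e}
drop-orders for the pieces not yet dropped (sum over which currently-grounded one goes next):
  1 to go: {6} 1
  2 to go: {3,6} 1  {4,6} 1  {5,6} 1
  3 to go: {1,3,6} 1  {2,4,6} 1  {3,4,6} 2  {3,5,6} 2  {4,5,6} 2
  4 to go: {0,1,3,6} 1  {1,3,4,6} 3  {1,3,5,6} 3  {2,3,4,6} 3  {2,4,5,6} 3  {3,4,5,6} 6
  5 to go: {0,1,3,4,6} 4  {0,1,3,5,6} 4  {1,2,3,4,6} 6  {1,3,4,5,6} 12  {2,3,4,5,6} 12
  if 0:o drops first: 30 orders
  if 2:u drops first: 20 orders
  if 5:e drops first: 10 orders
heap linearizations: 60

60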